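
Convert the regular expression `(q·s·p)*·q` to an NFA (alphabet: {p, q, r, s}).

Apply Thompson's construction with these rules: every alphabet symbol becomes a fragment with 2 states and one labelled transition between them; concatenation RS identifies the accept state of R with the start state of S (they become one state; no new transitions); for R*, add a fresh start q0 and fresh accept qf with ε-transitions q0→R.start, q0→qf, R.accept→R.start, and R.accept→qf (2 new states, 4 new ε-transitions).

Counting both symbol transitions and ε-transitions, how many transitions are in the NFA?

8

Recursing over subexpressions:
Each of the 4 symbol leaves contributes 1 transition (1 symbol, 0 ε).
  q·s·p — 3 transitions (3 symbol, 0 ε)
  (q·s·p)* — 7 transitions (3 symbol, 4 ε)
  (q·s·p)*·q — 8 transitions (4 symbol, 4 ε)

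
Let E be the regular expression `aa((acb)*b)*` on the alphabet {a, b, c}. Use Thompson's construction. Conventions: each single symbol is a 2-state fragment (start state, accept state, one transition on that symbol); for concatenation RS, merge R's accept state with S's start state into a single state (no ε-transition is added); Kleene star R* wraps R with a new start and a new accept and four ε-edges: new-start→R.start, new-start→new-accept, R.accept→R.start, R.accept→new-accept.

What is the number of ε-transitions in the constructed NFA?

8

Building bottom-up:
Each of the 6 symbol leaves contributes 0 ε-transitions.
  acb → 0 ε-transitions
  (acb)* → 4 ε-transitions
  (acb)*b → 4 ε-transitions
  ((acb)*b)* → 8 ε-transitions
  aa((acb)*b)* → 8 ε-transitions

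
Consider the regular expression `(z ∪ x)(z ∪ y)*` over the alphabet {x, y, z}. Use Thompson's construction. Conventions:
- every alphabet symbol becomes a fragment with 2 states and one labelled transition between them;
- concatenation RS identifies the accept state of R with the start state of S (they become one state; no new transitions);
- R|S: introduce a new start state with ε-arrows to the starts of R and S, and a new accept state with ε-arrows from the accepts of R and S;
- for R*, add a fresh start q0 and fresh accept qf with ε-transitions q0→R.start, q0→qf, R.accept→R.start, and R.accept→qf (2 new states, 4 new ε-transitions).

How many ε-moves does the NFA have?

12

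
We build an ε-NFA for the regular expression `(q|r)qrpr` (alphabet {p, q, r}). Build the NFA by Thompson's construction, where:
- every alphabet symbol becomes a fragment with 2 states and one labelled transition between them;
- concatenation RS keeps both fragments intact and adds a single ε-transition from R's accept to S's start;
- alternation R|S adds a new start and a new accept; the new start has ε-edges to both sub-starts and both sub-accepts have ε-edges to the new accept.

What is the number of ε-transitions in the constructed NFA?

8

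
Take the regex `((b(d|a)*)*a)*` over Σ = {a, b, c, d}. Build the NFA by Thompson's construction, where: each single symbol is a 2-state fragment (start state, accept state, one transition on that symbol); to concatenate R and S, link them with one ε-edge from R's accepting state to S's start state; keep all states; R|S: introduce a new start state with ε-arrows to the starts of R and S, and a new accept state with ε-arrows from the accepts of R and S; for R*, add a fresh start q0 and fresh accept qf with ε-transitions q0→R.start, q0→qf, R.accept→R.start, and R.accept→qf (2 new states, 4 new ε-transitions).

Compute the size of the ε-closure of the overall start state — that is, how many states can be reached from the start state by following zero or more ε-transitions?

Let C(F) = |ε-closure(F.start)| within fragment F, and note whether F accepts ε. Symbol fragments have C = 1 and do not accept ε. Then:
  d|a : new start ε-reaches every alternative's start; none of them accept ε, so the new accept is not reached: C = 1 + 1 + 1 = 3
  (d|a)* : the star's fresh start ε-reaches both the body's start and the fresh accept: C = 2 + 3 = 5
  b(d|a)* : C equals the left operand's closure size = 1 (its accept is not ε-reachable, so the closure stops there)
  (b(d|a)*)* : new start has ε-edges to the inner start and to the new accept, so C = 2 + 1 = 3
  (b(d|a)*)*a : C = 3 + 1 = 4 (closure spills across the concat boundary because the left factor accepts ε)
  ((b(d|a)*)*a)* : the star's fresh start ε-reaches both the body's start and the fresh accept: C = 2 + 4 = 6

6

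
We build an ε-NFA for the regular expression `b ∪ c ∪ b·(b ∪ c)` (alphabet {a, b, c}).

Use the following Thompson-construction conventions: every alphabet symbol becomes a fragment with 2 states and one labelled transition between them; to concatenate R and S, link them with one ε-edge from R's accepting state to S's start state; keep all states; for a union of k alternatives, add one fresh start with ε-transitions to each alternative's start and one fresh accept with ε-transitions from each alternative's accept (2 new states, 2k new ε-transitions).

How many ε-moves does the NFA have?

Recursing over subexpressions:
Each of the 5 symbol leaves contributes 0 ε-transitions.
  b ∪ c — 4 ε-transitions
  b·(b ∪ c) — 5 ε-transitions
  b ∪ c ∪ b·(b ∪ c) — 11 ε-transitions

11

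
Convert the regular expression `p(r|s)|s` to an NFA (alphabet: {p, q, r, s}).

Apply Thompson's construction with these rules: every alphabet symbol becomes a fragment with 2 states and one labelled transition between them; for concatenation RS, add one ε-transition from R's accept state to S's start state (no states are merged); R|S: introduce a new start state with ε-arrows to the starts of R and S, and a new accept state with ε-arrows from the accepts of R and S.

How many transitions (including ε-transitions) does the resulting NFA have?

Recursing over subexpressions:
Each of the 4 symbol leaves contributes 1 transition (1 symbol, 0 ε).
  r|s → 6 transitions (2 symbol, 4 ε)
  p(r|s) → 8 transitions (3 symbol, 5 ε)
  p(r|s)|s → 13 transitions (4 symbol, 9 ε)

13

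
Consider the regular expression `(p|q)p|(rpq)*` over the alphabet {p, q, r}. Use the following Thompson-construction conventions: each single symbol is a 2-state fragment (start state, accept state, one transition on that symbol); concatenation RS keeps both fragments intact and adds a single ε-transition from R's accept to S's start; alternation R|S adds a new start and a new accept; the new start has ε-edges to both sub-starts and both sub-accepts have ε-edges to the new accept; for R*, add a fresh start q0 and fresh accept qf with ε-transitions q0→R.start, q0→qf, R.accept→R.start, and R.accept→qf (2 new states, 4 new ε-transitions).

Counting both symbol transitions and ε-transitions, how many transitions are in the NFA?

21

Recursing over subexpressions:
Each of the 6 symbol leaves contributes 1 transition (1 symbol, 0 ε).
  p|q — 6 transitions (2 symbol, 4 ε)
  (p|q)p — 8 transitions (3 symbol, 5 ε)
  rpq — 5 transitions (3 symbol, 2 ε)
  (rpq)* — 9 transitions (3 symbol, 6 ε)
  (p|q)p|(rpq)* — 21 transitions (6 symbol, 15 ε)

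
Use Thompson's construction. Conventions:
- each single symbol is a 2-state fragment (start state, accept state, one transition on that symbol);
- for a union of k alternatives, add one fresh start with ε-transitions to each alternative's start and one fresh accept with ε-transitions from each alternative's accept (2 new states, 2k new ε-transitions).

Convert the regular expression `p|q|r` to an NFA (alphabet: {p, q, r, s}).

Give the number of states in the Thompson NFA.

8

By structural recursion:
Each of the 3 symbol leaves contributes a 2-state fragment.
  p|q|r : 8 states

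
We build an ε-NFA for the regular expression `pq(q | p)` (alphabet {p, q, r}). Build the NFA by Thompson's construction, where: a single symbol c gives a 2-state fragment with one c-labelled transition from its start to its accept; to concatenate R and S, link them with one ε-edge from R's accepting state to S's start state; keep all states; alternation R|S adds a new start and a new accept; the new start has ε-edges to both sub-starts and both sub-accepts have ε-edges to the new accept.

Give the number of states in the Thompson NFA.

10

Recursing over subexpressions:
Each of the 4 symbol leaves contributes a 2-state fragment.
  q | p : 6 states
  pq(q | p) : 10 states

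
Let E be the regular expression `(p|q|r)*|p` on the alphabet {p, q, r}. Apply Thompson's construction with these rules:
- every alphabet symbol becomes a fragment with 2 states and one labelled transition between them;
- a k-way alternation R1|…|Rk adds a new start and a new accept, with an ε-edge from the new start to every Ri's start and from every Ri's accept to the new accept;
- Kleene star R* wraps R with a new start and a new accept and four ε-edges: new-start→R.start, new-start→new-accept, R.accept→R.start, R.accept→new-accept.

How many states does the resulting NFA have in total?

Bottom-up over the parse tree:
Each of the 4 symbol leaves contributes a 2-state fragment.
  p|q|r — 8 states
  (p|q|r)* — 10 states
  (p|q|r)*|p — 14 states

14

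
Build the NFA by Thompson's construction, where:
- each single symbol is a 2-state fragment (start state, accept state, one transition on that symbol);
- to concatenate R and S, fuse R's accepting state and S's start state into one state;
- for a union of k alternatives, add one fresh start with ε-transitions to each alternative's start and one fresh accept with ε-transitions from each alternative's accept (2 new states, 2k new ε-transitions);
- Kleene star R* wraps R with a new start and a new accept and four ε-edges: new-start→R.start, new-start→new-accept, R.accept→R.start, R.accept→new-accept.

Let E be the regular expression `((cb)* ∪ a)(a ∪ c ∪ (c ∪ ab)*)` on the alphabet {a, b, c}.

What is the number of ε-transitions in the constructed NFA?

22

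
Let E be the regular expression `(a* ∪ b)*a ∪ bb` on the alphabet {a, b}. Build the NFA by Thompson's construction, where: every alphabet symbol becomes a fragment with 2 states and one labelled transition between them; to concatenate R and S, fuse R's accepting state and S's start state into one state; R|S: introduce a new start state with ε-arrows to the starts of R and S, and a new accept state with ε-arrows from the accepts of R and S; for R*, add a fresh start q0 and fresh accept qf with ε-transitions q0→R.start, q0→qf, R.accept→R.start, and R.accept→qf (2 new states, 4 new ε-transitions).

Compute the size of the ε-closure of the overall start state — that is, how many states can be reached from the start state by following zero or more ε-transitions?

10

Work bottom-up. For each fragment F, track |ε-closure(F.start)| and whether F's accept lies in that closure (i.e. whether F accepts ε). A single-symbol fragment has closure size 1 and does not accept ε.
  a* — new start has ε-edges to the inner start and to the new accept, so C = 2 + 1 = 3
  a* ∪ b — C = 1 (new start) + (3 + 1) + 1 (new accept, since some branch ε-reaches its own accept) = 6
  (a* ∪ b)* — new start has ε-edges to the inner start and to the new accept, so C = 2 + 6 = 8
  (a* ∪ b)*a — C = 8 + (1−1) = 8 (closure spills across the concat boundary because the left factor accepts ε)
  bb — same as the first factor's closure: C = 1
  (a* ∪ b)*a ∪ bb — new start ε-reaches every alternative's start; none of them accept ε, so the new accept is not reached: C = 1 + 8 + 1 = 10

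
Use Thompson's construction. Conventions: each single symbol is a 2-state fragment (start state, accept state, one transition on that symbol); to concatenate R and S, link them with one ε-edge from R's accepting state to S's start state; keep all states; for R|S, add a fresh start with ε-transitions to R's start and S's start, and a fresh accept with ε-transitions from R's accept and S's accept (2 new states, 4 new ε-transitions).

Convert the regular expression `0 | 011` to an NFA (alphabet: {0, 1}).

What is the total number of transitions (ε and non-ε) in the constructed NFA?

Recursing over subexpressions:
Each of the 4 symbol leaves contributes 1 transition (1 symbol, 0 ε).
  011 → 5 transitions (3 symbol, 2 ε)
  0 | 011 → 10 transitions (4 symbol, 6 ε)

10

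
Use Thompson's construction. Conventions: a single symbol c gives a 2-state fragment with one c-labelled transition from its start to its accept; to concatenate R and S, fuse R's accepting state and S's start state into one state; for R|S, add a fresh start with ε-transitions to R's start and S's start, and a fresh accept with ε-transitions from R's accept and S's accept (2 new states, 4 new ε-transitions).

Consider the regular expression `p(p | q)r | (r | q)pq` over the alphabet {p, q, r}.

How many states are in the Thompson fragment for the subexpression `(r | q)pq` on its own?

Fragment for `(r | q)pq`:
Each of the 4 symbol leaves contributes a 2-state fragment.
  r | q → 6 states
  (r | q)pq → 8 states

8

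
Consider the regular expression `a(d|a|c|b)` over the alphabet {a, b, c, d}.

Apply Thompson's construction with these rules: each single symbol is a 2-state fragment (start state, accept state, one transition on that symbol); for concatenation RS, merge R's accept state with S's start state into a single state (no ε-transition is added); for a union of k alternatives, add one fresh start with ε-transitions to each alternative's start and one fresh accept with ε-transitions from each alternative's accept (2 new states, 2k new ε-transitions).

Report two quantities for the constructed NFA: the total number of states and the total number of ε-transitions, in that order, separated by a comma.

11, 8

Recursing over subexpressions:
Each of the 5 symbol leaves contributes 2 states and 0 ε-transitions.
  d|a|c|b → 10 states, 8 ε-transitions
  a(d|a|c|b) → 11 states, 8 ε-transitions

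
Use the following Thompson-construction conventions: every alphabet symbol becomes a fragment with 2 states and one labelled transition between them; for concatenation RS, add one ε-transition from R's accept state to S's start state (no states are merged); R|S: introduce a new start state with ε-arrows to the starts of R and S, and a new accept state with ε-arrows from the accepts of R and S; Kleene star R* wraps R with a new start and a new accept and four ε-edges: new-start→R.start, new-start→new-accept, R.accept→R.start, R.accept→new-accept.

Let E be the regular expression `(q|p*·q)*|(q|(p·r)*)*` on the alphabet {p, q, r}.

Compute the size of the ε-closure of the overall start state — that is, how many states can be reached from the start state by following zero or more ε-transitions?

Compute the ε-closure size of each fragment's start state recursively; a symbol fragment's start has no outgoing ε-edge, so its closure is just itself (size 1).
  p* : the star's fresh start ε-reaches both the body's start and the fresh accept: |ε-closure| = 2 + 1 = 3
  p*·q : |ε-closure| = 3 + 1 = 4 (closure spills across the concat boundary because the left factor accepts ε)
  q|p*·q : new start ε-reaches every alternative's start; none of them accept ε, so the new accept is not reached: |ε-closure| = 1 + 1 + 4 = 6
  (q|p*·q)* : |ε-closure| = 1 (new start) + 6 (body) + 1 (new accept) = 8
  p·r : same as the first factor's closure: |ε-closure| = 1
  (p·r)* : the star's fresh start ε-reaches both the body's start and the fresh accept: |ε-closure| = 2 + 1 = 3
  q|(p·r)* : new start ε-reaches every alternative's start; at least one alternative accepts ε, so the union's new accept is reached too: |ε-closure| = 1 + 1 + 3 + 1 = 6
  (q|(p·r)*)* : the star's fresh start ε-reaches both the body's start and the fresh accept: |ε-closure| = 2 + 6 = 8
  (q|p*·q)*|(q|(p·r)*)* : new start ε-reaches every alternative's start; at least one alternative accepts ε, so the union's new accept is reached too: |ε-closure| = 1 + 8 + 8 + 1 = 18

18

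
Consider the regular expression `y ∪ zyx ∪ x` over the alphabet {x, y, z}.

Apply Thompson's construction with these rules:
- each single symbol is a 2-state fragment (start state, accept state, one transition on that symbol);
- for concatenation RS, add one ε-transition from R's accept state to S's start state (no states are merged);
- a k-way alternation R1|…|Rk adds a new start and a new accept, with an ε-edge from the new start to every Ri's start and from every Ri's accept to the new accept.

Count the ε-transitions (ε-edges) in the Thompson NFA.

Building bottom-up:
Each of the 5 symbol leaves contributes 0 ε-transitions.
  zyx : 2 ε-transitions
  y ∪ zyx ∪ x : 8 ε-transitions

8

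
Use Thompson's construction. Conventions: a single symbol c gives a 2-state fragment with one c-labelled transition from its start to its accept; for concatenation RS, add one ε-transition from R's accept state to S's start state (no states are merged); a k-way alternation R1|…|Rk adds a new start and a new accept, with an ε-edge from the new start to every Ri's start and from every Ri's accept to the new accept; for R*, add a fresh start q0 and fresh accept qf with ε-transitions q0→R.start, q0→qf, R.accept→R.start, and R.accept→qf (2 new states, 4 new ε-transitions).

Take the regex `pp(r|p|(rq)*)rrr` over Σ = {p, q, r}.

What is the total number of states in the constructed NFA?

22

Per subexpression:
Each of the 9 symbol leaves contributes a 2-state fragment.
  rq → 4 states
  (rq)* → 6 states
  r|p|(rq)* → 12 states
  pp(r|p|(rq)*)rrr → 22 states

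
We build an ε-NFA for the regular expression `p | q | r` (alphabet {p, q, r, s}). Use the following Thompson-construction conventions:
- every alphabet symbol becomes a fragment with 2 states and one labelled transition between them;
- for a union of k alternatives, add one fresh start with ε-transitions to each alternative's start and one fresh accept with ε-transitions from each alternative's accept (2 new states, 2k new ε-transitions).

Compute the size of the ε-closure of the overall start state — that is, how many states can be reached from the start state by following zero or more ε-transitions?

4

Let C(F) = |ε-closure(F.start)| within fragment F, and note whether F accepts ε. Symbol fragments have C = 1 and do not accept ε. Then:
  p | q | r → new start ε-reaches every alternative's start; none of them accept ε, so the new accept is not reached: |ε-closure| = 1 + 1 + 1 + 1 = 4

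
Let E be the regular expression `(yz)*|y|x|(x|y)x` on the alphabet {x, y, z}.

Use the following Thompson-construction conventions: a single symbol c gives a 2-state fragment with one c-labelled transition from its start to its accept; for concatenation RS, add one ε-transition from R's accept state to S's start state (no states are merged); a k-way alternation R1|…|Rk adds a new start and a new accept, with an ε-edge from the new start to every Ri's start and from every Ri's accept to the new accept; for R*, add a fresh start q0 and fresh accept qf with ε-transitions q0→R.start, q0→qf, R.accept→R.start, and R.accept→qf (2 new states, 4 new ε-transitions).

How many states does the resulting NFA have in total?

Per subexpression:
Each of the 7 symbol leaves contributes a 2-state fragment.
  yz = 4 states
  (yz)* = 6 states
  x|y = 6 states
  (x|y)x = 8 states
  (yz)*|y|x|(x|y)x = 20 states

20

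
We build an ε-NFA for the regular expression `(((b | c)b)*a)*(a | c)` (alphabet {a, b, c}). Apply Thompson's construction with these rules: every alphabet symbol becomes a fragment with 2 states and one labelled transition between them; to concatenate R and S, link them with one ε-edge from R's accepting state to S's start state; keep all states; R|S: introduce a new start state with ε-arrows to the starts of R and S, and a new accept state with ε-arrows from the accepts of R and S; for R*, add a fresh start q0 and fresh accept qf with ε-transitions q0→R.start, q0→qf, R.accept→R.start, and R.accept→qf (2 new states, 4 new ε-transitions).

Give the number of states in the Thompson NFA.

Building bottom-up:
Each of the 6 symbol leaves contributes a 2-state fragment.
  b | c : 6 states
  (b | c)b : 8 states
  ((b | c)b)* : 10 states
  ((b | c)b)*a : 12 states
  (((b | c)b)*a)* : 14 states
  a | c : 6 states
  (((b | c)b)*a)*(a | c) : 20 states

20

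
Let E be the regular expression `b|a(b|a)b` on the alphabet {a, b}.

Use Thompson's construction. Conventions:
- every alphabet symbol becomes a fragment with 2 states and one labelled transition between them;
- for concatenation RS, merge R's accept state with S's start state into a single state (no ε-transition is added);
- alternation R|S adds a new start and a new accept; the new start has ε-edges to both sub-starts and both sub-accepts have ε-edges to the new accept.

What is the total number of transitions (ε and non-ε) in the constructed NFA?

By structural recursion:
Each of the 5 symbol leaves contributes 1 transition (1 symbol, 0 ε).
  b|a = 6 transitions (2 symbol, 4 ε)
  a(b|a)b = 8 transitions (4 symbol, 4 ε)
  b|a(b|a)b = 13 transitions (5 symbol, 8 ε)

13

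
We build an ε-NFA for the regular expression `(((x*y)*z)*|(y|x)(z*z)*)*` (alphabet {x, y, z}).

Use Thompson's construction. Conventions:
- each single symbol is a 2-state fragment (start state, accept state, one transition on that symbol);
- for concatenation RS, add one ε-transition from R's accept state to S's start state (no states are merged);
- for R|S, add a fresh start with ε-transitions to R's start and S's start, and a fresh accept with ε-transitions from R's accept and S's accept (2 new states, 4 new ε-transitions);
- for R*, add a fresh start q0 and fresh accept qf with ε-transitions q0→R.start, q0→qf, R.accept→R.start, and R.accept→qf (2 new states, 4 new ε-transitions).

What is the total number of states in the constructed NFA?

30

Recursing over subexpressions:
Each of the 7 symbol leaves contributes a 2-state fragment.
  x* → 4 states
  x*y → 6 states
  (x*y)* → 8 states
  (x*y)*z → 10 states
  ((x*y)*z)* → 12 states
  y|x → 6 states
  z* → 4 states
  z*z → 6 states
  (z*z)* → 8 states
  (y|x)(z*z)* → 14 states
  ((x*y)*z)*|(y|x)(z*z)* → 28 states
  (((x*y)*z)*|(y|x)(z*z)*)* → 30 states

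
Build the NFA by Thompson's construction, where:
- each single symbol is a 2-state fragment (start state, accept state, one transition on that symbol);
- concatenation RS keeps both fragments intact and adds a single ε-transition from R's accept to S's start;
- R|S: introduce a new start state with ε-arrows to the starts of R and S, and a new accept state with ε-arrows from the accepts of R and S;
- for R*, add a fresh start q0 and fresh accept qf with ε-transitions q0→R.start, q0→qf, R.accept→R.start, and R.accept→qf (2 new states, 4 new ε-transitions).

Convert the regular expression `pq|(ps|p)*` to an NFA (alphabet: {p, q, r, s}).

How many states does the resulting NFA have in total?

By structural recursion:
Each of the 5 symbol leaves contributes a 2-state fragment.
  pq — 4 states
  ps — 4 states
  ps|p — 8 states
  (ps|p)* — 10 states
  pq|(ps|p)* — 16 states

16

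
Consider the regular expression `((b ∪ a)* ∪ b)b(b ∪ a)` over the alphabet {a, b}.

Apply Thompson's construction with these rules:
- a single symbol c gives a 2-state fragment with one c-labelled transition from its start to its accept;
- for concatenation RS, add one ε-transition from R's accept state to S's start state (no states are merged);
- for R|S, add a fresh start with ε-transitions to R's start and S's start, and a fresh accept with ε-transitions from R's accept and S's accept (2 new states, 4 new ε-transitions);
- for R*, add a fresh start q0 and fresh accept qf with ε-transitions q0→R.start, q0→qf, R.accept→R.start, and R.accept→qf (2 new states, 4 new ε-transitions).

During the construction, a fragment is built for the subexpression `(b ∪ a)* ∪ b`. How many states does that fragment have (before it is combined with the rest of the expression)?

Fragment for `(b ∪ a)* ∪ b`:
Each of the 3 symbol leaves contributes a 2-state fragment.
  b ∪ a : 6 states
  (b ∪ a)* : 8 states
  (b ∪ a)* ∪ b : 12 states

12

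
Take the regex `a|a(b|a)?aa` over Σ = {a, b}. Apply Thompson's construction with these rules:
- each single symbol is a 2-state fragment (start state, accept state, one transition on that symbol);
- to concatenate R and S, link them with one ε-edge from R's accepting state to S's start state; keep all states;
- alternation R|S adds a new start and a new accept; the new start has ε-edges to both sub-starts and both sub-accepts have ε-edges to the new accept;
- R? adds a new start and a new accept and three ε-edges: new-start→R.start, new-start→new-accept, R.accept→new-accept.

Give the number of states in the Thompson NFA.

By structural recursion:
Each of the 6 symbol leaves contributes a 2-state fragment.
  b|a : 6 states
  (b|a)? : 8 states
  a(b|a)?aa : 14 states
  a|a(b|a)?aa : 18 states

18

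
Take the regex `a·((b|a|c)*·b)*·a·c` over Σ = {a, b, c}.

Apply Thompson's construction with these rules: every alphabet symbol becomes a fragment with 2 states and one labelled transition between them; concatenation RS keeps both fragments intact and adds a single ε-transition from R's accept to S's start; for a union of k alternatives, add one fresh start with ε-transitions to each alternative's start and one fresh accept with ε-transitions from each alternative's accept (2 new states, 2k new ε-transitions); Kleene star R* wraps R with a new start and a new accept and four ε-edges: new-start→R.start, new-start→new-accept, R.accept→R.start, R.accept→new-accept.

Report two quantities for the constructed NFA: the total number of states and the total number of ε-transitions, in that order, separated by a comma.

20, 18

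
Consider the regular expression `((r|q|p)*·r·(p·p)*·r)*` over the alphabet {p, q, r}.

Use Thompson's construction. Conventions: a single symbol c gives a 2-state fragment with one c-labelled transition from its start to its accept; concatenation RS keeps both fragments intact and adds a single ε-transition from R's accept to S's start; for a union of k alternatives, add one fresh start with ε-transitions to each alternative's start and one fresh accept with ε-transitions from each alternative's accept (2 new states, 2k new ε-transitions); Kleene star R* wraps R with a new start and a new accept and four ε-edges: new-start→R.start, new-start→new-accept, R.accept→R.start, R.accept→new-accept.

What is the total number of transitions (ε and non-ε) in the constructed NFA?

29

Recursing over subexpressions:
Each of the 7 symbol leaves contributes 1 transition (1 symbol, 0 ε).
  r|q|p = 9 transitions (3 symbol, 6 ε)
  (r|q|p)* = 13 transitions (3 symbol, 10 ε)
  p·p = 3 transitions (2 symbol, 1 ε)
  (p·p)* = 7 transitions (2 symbol, 5 ε)
  (r|q|p)*·r·(p·p)*·r = 25 transitions (7 symbol, 18 ε)
  ((r|q|p)*·r·(p·p)*·r)* = 29 transitions (7 symbol, 22 ε)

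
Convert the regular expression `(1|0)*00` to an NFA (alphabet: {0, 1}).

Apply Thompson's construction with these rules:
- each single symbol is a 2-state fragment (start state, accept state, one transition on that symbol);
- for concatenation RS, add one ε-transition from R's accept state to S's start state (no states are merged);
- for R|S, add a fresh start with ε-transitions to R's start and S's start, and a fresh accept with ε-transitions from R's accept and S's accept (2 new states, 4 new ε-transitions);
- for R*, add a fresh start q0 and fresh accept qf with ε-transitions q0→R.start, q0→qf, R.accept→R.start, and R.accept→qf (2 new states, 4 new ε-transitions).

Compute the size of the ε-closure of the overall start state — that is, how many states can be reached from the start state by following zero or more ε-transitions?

Work bottom-up. For each fragment F, track |ε-closure(F.start)| and whether F's accept lies in that closure (i.e. whether F accepts ε). A single-symbol fragment has closure size 1 and does not accept ε.
  1|0 — new start ε-reaches every alternative's start; none of them accept ε, so the new accept is not reached: |closure| = 1 + 1 + 1 = 3
  (1|0)* — new start has ε-edges to the inner start and to the new accept, so |closure| = 2 + 3 = 5
  (1|0)*00 — |closure| = 5 + 1 = 6 (closure spills across the concat boundary because the left factor accepts ε)

6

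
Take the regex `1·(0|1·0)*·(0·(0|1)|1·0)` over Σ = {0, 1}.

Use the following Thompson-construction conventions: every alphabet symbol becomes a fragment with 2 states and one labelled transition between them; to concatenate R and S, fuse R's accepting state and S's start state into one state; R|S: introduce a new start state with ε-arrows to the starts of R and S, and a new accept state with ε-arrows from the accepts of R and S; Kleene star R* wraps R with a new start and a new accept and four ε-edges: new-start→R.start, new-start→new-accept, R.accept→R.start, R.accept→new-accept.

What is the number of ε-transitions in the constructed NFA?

Building bottom-up:
Each of the 9 symbol leaves contributes 0 ε-transitions.
  1·0 — 0 ε-transitions
  0|1·0 — 4 ε-transitions
  (0|1·0)* — 8 ε-transitions
  0|1 — 4 ε-transitions
  0·(0|1) — 4 ε-transitions
  1·0 — 0 ε-transitions
  0·(0|1)|1·0 — 8 ε-transitions
  1·(0|1·0)*·(0·(0|1)|1·0) — 16 ε-transitions

16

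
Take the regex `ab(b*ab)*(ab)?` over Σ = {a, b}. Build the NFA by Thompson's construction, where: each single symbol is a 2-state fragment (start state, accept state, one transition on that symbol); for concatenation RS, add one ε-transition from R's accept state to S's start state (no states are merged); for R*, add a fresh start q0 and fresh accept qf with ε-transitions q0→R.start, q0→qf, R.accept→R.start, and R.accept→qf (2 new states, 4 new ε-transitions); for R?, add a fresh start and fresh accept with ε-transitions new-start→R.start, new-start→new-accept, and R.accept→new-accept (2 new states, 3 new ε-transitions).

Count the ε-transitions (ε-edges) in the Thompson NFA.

Bottom-up over the parse tree:
Each of the 7 symbol leaves contributes 0 ε-transitions.
  b* → 4 ε-transitions
  b*ab → 6 ε-transitions
  (b*ab)* → 10 ε-transitions
  ab → 1 ε-transition
  (ab)? → 4 ε-transitions
  ab(b*ab)*(ab)? → 17 ε-transitions

17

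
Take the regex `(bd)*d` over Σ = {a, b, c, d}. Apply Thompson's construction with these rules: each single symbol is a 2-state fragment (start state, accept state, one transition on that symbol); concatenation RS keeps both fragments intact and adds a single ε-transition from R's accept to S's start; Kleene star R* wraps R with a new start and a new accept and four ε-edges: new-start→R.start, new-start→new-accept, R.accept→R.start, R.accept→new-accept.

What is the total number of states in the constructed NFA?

8

Recursing over subexpressions:
Each of the 3 symbol leaves contributes a 2-state fragment.
  bd → 4 states
  (bd)* → 6 states
  (bd)*d → 8 states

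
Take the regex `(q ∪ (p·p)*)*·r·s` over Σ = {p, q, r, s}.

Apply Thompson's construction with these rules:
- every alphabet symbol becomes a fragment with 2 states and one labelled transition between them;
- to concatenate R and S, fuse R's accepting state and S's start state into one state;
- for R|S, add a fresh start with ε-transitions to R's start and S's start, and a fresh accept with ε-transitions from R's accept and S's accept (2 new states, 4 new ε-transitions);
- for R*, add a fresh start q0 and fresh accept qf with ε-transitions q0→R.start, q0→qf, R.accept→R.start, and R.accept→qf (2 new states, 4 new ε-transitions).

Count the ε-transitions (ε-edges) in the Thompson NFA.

Per subexpression:
Each of the 5 symbol leaves contributes 0 ε-transitions.
  p·p = 0 ε-transitions
  (p·p)* = 4 ε-transitions
  q ∪ (p·p)* = 8 ε-transitions
  (q ∪ (p·p)*)* = 12 ε-transitions
  (q ∪ (p·p)*)*·r·s = 12 ε-transitions

12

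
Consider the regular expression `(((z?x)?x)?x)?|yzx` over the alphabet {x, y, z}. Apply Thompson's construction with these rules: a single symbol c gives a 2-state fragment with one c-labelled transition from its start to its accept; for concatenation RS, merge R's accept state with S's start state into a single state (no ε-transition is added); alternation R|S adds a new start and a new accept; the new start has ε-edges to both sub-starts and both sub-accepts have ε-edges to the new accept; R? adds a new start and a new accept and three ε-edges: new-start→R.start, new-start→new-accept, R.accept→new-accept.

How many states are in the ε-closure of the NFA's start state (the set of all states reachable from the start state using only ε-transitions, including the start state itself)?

12

Let C(F) = |ε-closure(F.start)| within fragment F, and note whether F accepts ε. Symbol fragments have C = 1 and do not accept ε. Then:
  z? → C = 1 (new start) + 1 (body) + 1 (new accept, via ε) = 3
  z?x → C = 3 + (1−1) = 3 (closure spills across the concat boundary because the left factor accepts ε)
  (z?x)? → new start has ε-edges to the inner start and to the new accept, so C = 2 + 3 = 5
  (z?x)?x → the left operand accepts ε, so the closure extends into the next operand (the shared merged state is already counted); C = 5 + (1−1) = 5
  ((z?x)?x)? → new start has ε-edges to the inner start and to the new accept, so C = 2 + 5 = 7
  ((z?x)?x)?x → the left operand accepts ε, so the closure extends into the next operand (the shared merged state is already counted); C = 7 + (1−1) = 7
  (((z?x)?x)?x)? → new start has ε-edges to the inner start and to the new accept, so C = 2 + 7 = 9
  yzx → C equals the left operand's closure size = 1 (its accept is not ε-reachable, so the closure stops there)
  (((z?x)?x)?x)?|yzx → new start ε-reaches every alternative's start; at least one alternative accepts ε, so the union's new accept is reached too: C = 1 + 9 + 1 + 1 = 12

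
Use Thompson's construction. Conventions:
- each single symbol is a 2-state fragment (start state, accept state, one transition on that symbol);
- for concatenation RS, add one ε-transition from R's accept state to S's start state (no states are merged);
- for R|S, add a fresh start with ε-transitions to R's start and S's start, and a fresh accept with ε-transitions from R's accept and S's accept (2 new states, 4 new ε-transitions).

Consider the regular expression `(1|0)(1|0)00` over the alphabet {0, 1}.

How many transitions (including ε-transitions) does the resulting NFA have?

Recursing over subexpressions:
Each of the 6 symbol leaves contributes 1 transition (1 symbol, 0 ε).
  1|0 → 6 transitions (2 symbol, 4 ε)
  1|0 → 6 transitions (2 symbol, 4 ε)
  (1|0)(1|0)00 → 17 transitions (6 symbol, 11 ε)

17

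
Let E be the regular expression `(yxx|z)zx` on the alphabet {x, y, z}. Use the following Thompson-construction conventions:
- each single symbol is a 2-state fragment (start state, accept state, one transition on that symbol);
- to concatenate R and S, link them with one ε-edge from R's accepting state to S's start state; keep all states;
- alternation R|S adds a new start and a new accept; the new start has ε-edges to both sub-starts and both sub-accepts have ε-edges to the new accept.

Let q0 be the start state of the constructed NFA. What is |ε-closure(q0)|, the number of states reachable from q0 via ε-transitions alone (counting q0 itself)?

Compute the ε-closure size of each fragment's start state recursively; a symbol fragment's start has no outgoing ε-edge, so its closure is just itself (size 1).
  yxx — |ε-closure| equals the left operand's closure size = 1 (its accept is not ε-reachable, so the closure stops there)
  yxx|z — new start ε-reaches every alternative's start; none of them accept ε, so the new accept is not reached: |ε-closure| = 1 + 1 + 1 = 3
  (yxx|z)zx — same as the first factor's closure: |ε-closure| = 3

3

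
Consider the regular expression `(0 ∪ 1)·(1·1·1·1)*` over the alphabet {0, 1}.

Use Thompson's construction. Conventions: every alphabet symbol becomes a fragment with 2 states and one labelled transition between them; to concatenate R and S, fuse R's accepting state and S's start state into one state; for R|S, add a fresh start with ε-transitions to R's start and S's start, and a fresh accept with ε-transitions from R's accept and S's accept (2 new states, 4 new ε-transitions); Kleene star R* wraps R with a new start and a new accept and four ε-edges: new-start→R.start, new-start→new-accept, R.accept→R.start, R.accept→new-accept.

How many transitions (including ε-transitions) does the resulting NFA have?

14

Per subexpression:
Each of the 6 symbol leaves contributes 1 transition (1 symbol, 0 ε).
  0 ∪ 1 → 6 transitions (2 symbol, 4 ε)
  1·1·1·1 → 4 transitions (4 symbol, 0 ε)
  (1·1·1·1)* → 8 transitions (4 symbol, 4 ε)
  (0 ∪ 1)·(1·1·1·1)* → 14 transitions (6 symbol, 8 ε)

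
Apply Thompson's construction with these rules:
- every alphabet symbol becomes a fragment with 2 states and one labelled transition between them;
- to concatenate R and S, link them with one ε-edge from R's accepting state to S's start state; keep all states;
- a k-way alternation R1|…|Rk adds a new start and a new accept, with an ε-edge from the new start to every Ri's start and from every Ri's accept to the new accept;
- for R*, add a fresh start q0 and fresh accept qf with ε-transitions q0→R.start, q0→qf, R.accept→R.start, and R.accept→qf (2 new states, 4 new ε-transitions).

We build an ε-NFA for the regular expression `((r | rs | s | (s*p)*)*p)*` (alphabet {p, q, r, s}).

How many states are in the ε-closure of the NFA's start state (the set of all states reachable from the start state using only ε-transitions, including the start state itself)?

Let C(F) = |ε-closure(F.start)| within fragment F, and note whether F accepts ε. Symbol fragments have C = 1 and do not accept ε. Then:
  rs : |closure| equals the left operand's closure size = 1 (its accept is not ε-reachable, so the closure stops there)
  s* : the star's fresh start ε-reaches both the body's start and the fresh accept: |closure| = 2 + 1 = 3
  s*p : |closure| = 3 + 1 = 4 (closure spills across the concat boundary because the left factor accepts ε)
  (s*p)* : |closure| = 1 (new start) + 4 (body) + 1 (new accept) = 6
  r | rs | s | (s*p)* : new start ε-reaches every alternative's start; at least one alternative accepts ε, so the union's new accept is reached too: |closure| = 1 + 1 + 1 + 1 + 6 + 1 = 11
  (r | rs | s | (s*p)*)* : |closure| = 1 (new start) + 11 (body) + 1 (new accept) = 13
  (r | rs | s | (s*p)*)*p : the left operand accepts ε, so the closure extends into the next operand (via the concat ε-link); |closure| = 13 + 1 = 14
  ((r | rs | s | (s*p)*)*p)* : the star's fresh start ε-reaches both the body's start and the fresh accept: |closure| = 2 + 14 = 16

16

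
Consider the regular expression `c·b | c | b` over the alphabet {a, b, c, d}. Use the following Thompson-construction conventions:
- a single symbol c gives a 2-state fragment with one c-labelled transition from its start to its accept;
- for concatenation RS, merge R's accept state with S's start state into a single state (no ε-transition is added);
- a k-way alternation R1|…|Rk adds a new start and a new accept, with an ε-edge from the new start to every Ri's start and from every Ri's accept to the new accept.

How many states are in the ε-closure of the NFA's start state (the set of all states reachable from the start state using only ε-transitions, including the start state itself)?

Let C(F) = |ε-closure(F.start)| within fragment F, and note whether F accepts ε. Symbol fragments have C = 1 and do not accept ε. Then:
  c·b — same as the first factor's closure: |ε-closure| = 1
  c·b | c | b — new start ε-reaches every alternative's start; none of them accept ε, so the new accept is not reached: |ε-closure| = 1 + 1 + 1 + 1 = 4

4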